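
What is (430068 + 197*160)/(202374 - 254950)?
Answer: -115397/13144 ≈ -8.7794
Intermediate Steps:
(430068 + 197*160)/(202374 - 254950) = (430068 + 31520)/(-52576) = 461588*(-1/52576) = -115397/13144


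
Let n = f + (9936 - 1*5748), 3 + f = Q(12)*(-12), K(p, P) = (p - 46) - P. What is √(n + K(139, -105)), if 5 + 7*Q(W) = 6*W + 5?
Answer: 3*√23191/7 ≈ 65.265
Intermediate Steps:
K(p, P) = -46 + p - P (K(p, P) = (-46 + p) - P = -46 + p - P)
Q(W) = 6*W/7 (Q(W) = -5/7 + (6*W + 5)/7 = -5/7 + (5 + 6*W)/7 = -5/7 + (5/7 + 6*W/7) = 6*W/7)
f = -885/7 (f = -3 + ((6/7)*12)*(-12) = -3 + (72/7)*(-12) = -3 - 864/7 = -885/7 ≈ -126.43)
n = 28431/7 (n = -885/7 + (9936 - 1*5748) = -885/7 + (9936 - 5748) = -885/7 + 4188 = 28431/7 ≈ 4061.6)
√(n + K(139, -105)) = √(28431/7 + (-46 + 139 - 1*(-105))) = √(28431/7 + (-46 + 139 + 105)) = √(28431/7 + 198) = √(29817/7) = 3*√23191/7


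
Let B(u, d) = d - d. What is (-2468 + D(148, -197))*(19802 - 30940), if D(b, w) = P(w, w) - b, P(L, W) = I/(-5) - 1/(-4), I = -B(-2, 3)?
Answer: 58268447/2 ≈ 2.9134e+7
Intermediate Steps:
B(u, d) = 0
I = 0 (I = -1*0 = 0)
P(L, W) = ¼ (P(L, W) = 0/(-5) - 1/(-4) = 0*(-⅕) - 1*(-¼) = 0 + ¼ = ¼)
D(b, w) = ¼ - b
(-2468 + D(148, -197))*(19802 - 30940) = (-2468 + (¼ - 1*148))*(19802 - 30940) = (-2468 + (¼ - 148))*(-11138) = (-2468 - 591/4)*(-11138) = -10463/4*(-11138) = 58268447/2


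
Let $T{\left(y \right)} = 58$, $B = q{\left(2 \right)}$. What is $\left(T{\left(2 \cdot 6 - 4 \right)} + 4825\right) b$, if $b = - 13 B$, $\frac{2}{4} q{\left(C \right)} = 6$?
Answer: $-761748$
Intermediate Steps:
$q{\left(C \right)} = 12$ ($q{\left(C \right)} = 2 \cdot 6 = 12$)
$B = 12$
$b = -156$ ($b = \left(-13\right) 12 = -156$)
$\left(T{\left(2 \cdot 6 - 4 \right)} + 4825\right) b = \left(58 + 4825\right) \left(-156\right) = 4883 \left(-156\right) = -761748$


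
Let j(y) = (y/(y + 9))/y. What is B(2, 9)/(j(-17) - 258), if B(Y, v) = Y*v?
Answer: -144/2065 ≈ -0.069734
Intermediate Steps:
j(y) = 1/(9 + y) (j(y) = (y/(9 + y))/y = 1/(9 + y))
B(2, 9)/(j(-17) - 258) = (2*9)/(1/(9 - 17) - 258) = 18/(1/(-8) - 258) = 18/(-⅛ - 258) = 18/(-2065/8) = 18*(-8/2065) = -144/2065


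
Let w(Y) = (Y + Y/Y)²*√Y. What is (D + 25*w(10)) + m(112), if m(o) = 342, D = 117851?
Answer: 118193 + 3025*√10 ≈ 1.2776e+5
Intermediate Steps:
w(Y) = √Y*(1 + Y)² (w(Y) = (Y + 1)²*√Y = (1 + Y)²*√Y = √Y*(1 + Y)²)
(D + 25*w(10)) + m(112) = (117851 + 25*(√10*(1 + 10)²)) + 342 = (117851 + 25*(√10*11²)) + 342 = (117851 + 25*(√10*121)) + 342 = (117851 + 25*(121*√10)) + 342 = (117851 + 3025*√10) + 342 = 118193 + 3025*√10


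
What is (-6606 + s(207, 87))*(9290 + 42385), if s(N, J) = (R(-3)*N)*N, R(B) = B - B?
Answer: -341365050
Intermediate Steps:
R(B) = 0
s(N, J) = 0 (s(N, J) = (0*N)*N = 0*N = 0)
(-6606 + s(207, 87))*(9290 + 42385) = (-6606 + 0)*(9290 + 42385) = -6606*51675 = -341365050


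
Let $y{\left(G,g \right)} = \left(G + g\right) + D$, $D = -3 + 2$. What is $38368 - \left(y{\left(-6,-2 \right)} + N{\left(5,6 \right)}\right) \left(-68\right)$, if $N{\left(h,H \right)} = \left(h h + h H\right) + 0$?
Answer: $41496$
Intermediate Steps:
$D = -1$
$y{\left(G,g \right)} = -1 + G + g$ ($y{\left(G,g \right)} = \left(G + g\right) - 1 = -1 + G + g$)
$N{\left(h,H \right)} = h^{2} + H h$ ($N{\left(h,H \right)} = \left(h^{2} + H h\right) + 0 = h^{2} + H h$)
$38368 - \left(y{\left(-6,-2 \right)} + N{\left(5,6 \right)}\right) \left(-68\right) = 38368 - \left(\left(-1 - 6 - 2\right) + 5 \left(6 + 5\right)\right) \left(-68\right) = 38368 - \left(-9 + 5 \cdot 11\right) \left(-68\right) = 38368 - \left(-9 + 55\right) \left(-68\right) = 38368 - 46 \left(-68\right) = 38368 - -3128 = 38368 + 3128 = 41496$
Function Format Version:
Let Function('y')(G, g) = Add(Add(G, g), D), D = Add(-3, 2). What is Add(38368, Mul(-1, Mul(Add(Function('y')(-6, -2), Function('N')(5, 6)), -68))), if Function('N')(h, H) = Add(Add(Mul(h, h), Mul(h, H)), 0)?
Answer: 41496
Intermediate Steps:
D = -1
Function('y')(G, g) = Add(-1, G, g) (Function('y')(G, g) = Add(Add(G, g), -1) = Add(-1, G, g))
Function('N')(h, H) = Add(Pow(h, 2), Mul(H, h)) (Function('N')(h, H) = Add(Add(Pow(h, 2), Mul(H, h)), 0) = Add(Pow(h, 2), Mul(H, h)))
Add(38368, Mul(-1, Mul(Add(Function('y')(-6, -2), Function('N')(5, 6)), -68))) = Add(38368, Mul(-1, Mul(Add(Add(-1, -6, -2), Mul(5, Add(6, 5))), -68))) = Add(38368, Mul(-1, Mul(Add(-9, Mul(5, 11)), -68))) = Add(38368, Mul(-1, Mul(Add(-9, 55), -68))) = Add(38368, Mul(-1, Mul(46, -68))) = Add(38368, Mul(-1, -3128)) = Add(38368, 3128) = 41496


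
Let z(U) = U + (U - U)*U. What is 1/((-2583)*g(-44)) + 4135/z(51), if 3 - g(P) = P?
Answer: 167331028/2063817 ≈ 81.078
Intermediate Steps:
g(P) = 3 - P
z(U) = U (z(U) = U + 0*U = U + 0 = U)
1/((-2583)*g(-44)) + 4135/z(51) = 1/((-2583)*(3 - 1*(-44))) + 4135/51 = -1/(2583*(3 + 44)) + 4135*(1/51) = -1/2583/47 + 4135/51 = -1/2583*1/47 + 4135/51 = -1/121401 + 4135/51 = 167331028/2063817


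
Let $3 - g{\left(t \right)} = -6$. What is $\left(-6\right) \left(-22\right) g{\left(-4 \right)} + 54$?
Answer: $1242$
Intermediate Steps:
$g{\left(t \right)} = 9$ ($g{\left(t \right)} = 3 - -6 = 3 + 6 = 9$)
$\left(-6\right) \left(-22\right) g{\left(-4 \right)} + 54 = \left(-6\right) \left(-22\right) 9 + 54 = 132 \cdot 9 + 54 = 1188 + 54 = 1242$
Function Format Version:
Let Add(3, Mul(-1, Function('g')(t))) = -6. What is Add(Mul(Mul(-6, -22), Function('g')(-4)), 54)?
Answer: 1242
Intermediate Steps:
Function('g')(t) = 9 (Function('g')(t) = Add(3, Mul(-1, -6)) = Add(3, 6) = 9)
Add(Mul(Mul(-6, -22), Function('g')(-4)), 54) = Add(Mul(Mul(-6, -22), 9), 54) = Add(Mul(132, 9), 54) = Add(1188, 54) = 1242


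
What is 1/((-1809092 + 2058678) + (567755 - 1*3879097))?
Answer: -1/3061756 ≈ -3.2661e-7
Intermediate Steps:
1/((-1809092 + 2058678) + (567755 - 1*3879097)) = 1/(249586 + (567755 - 3879097)) = 1/(249586 - 3311342) = 1/(-3061756) = -1/3061756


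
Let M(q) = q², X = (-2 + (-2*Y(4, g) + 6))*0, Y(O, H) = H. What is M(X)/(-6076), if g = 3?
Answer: 0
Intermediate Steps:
X = 0 (X = (-2 + (-2*3 + 6))*0 = (-2 + (-6 + 6))*0 = (-2 + 0)*0 = -2*0 = 0)
M(X)/(-6076) = 0²/(-6076) = 0*(-1/6076) = 0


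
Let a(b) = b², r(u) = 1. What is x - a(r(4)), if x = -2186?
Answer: -2187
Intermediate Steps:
x - a(r(4)) = -2186 - 1*1² = -2186 - 1*1 = -2186 - 1 = -2187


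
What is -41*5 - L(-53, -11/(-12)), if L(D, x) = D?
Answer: -152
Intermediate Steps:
-41*5 - L(-53, -11/(-12)) = -41*5 - 1*(-53) = -205 + 53 = -152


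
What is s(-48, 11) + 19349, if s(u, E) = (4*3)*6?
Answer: 19421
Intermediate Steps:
s(u, E) = 72 (s(u, E) = 12*6 = 72)
s(-48, 11) + 19349 = 72 + 19349 = 19421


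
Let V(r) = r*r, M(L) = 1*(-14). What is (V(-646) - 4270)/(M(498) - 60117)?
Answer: -413046/60131 ≈ -6.8691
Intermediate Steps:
M(L) = -14
V(r) = r²
(V(-646) - 4270)/(M(498) - 60117) = ((-646)² - 4270)/(-14 - 60117) = (417316 - 4270)/(-60131) = 413046*(-1/60131) = -413046/60131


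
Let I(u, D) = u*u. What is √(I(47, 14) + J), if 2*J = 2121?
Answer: √13078/2 ≈ 57.180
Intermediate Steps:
J = 2121/2 (J = (½)*2121 = 2121/2 ≈ 1060.5)
I(u, D) = u²
√(I(47, 14) + J) = √(47² + 2121/2) = √(2209 + 2121/2) = √(6539/2) = √13078/2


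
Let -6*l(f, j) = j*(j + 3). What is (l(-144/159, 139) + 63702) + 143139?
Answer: 610654/3 ≈ 2.0355e+5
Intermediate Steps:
l(f, j) = -j*(3 + j)/6 (l(f, j) = -j*(j + 3)/6 = -j*(3 + j)/6)
(l(-144/159, 139) + 63702) + 143139 = (-⅙*139*(3 + 139) + 63702) + 143139 = (-⅙*139*142 + 63702) + 143139 = (-9869/3 + 63702) + 143139 = 181237/3 + 143139 = 610654/3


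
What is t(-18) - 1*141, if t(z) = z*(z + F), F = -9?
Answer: 345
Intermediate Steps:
t(z) = z*(-9 + z) (t(z) = z*(z - 9) = z*(-9 + z))
t(-18) - 1*141 = -18*(-9 - 18) - 1*141 = -18*(-27) - 141 = 486 - 141 = 345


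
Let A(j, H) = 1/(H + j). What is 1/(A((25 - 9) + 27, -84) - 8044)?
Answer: -41/329805 ≈ -0.00012432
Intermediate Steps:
1/(A((25 - 9) + 27, -84) - 8044) = 1/(1/(-84 + ((25 - 9) + 27)) - 8044) = 1/(1/(-84 + (16 + 27)) - 8044) = 1/(1/(-84 + 43) - 8044) = 1/(1/(-41) - 8044) = 1/(-1/41 - 8044) = 1/(-329805/41) = -41/329805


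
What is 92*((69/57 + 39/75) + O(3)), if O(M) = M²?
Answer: 468924/475 ≈ 987.21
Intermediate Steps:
92*((69/57 + 39/75) + O(3)) = 92*((69/57 + 39/75) + 3²) = 92*((69*(1/57) + 39*(1/75)) + 9) = 92*((23/19 + 13/25) + 9) = 92*(822/475 + 9) = 92*(5097/475) = 468924/475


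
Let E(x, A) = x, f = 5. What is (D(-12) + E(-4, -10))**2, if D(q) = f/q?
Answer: 2809/144 ≈ 19.507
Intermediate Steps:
D(q) = 5/q
(D(-12) + E(-4, -10))**2 = (5/(-12) - 4)**2 = (5*(-1/12) - 4)**2 = (-5/12 - 4)**2 = (-53/12)**2 = 2809/144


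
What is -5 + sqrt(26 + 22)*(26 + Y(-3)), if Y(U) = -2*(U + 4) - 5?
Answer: -5 + 76*sqrt(3) ≈ 126.64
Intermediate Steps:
Y(U) = -13 - 2*U (Y(U) = -2*(4 + U) - 5 = (-8 - 2*U) - 5 = -13 - 2*U)
-5 + sqrt(26 + 22)*(26 + Y(-3)) = -5 + sqrt(26 + 22)*(26 + (-13 - 2*(-3))) = -5 + sqrt(48)*(26 + (-13 + 6)) = -5 + (4*sqrt(3))*(26 - 7) = -5 + (4*sqrt(3))*19 = -5 + 76*sqrt(3)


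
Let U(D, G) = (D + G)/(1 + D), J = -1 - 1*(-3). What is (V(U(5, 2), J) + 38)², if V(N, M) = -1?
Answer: 1369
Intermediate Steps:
J = 2 (J = -1 + 3 = 2)
U(D, G) = (D + G)/(1 + D)
(V(U(5, 2), J) + 38)² = (-1 + 38)² = 37² = 1369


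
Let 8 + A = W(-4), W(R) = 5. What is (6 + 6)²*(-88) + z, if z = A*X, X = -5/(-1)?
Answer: -12687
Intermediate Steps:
A = -3 (A = -8 + 5 = -3)
X = 5 (X = -5*(-1) = 5)
z = -15 (z = -3*5 = -15)
(6 + 6)²*(-88) + z = (6 + 6)²*(-88) - 15 = 12²*(-88) - 15 = 144*(-88) - 15 = -12672 - 15 = -12687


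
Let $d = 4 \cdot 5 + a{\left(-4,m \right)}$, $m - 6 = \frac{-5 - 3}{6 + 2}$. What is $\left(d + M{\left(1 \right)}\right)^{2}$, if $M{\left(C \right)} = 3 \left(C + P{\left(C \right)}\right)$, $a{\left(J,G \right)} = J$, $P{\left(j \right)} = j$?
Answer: $484$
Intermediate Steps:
$m = 5$ ($m = 6 + \frac{-5 - 3}{6 + 2} = 6 - \frac{8}{8} = 6 - 1 = 5$)
$d = 16$ ($d = 4 \cdot 5 - 4 = 20 - 4 = 16$)
$M{\left(C \right)} = 6 C$ ($M{\left(C \right)} = 3 \left(C + C\right) = 3 \cdot 2 C = 6 C$)
$\left(d + M{\left(1 \right)}\right)^{2} = \left(16 + 6 \cdot 1\right)^{2} = \left(16 + 6\right)^{2} = 22^{2} = 484$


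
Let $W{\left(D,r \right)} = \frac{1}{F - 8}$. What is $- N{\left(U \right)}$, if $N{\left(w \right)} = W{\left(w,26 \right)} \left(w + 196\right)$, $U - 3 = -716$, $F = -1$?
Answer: $- \frac{517}{9} \approx -57.444$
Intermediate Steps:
$U = -713$ ($U = 3 - 716 = -713$)
$W{\left(D,r \right)} = - \frac{1}{9}$ ($W{\left(D,r \right)} = \frac{1}{-1 - 8} = \frac{1}{-9} = - \frac{1}{9}$)
$N{\left(w \right)} = - \frac{196}{9} - \frac{w}{9}$ ($N{\left(w \right)} = - \frac{w + 196}{9} = - \frac{196 + w}{9} = - \frac{196}{9} - \frac{w}{9}$)
$- N{\left(U \right)} = - (- \frac{196}{9} - - \frac{713}{9}) = - (- \frac{196}{9} + \frac{713}{9}) = \left(-1\right) \frac{517}{9} = - \frac{517}{9}$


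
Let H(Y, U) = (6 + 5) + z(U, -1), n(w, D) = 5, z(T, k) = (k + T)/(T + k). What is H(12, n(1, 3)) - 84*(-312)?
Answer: 26220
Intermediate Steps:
z(T, k) = 1 (z(T, k) = (T + k)/(T + k) = 1)
H(Y, U) = 12 (H(Y, U) = (6 + 5) + 1 = 11 + 1 = 12)
H(12, n(1, 3)) - 84*(-312) = 12 - 84*(-312) = 12 + 26208 = 26220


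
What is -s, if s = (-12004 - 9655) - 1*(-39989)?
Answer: -18330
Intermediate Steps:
s = 18330 (s = -21659 + 39989 = 18330)
-s = -1*18330 = -18330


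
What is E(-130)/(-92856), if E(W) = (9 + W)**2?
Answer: -14641/92856 ≈ -0.15767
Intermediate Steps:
E(-130)/(-92856) = (9 - 130)**2/(-92856) = (-121)**2*(-1/92856) = 14641*(-1/92856) = -14641/92856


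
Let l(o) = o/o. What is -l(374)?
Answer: -1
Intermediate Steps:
l(o) = 1
-l(374) = -1*1 = -1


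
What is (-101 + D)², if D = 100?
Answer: 1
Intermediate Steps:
(-101 + D)² = (-101 + 100)² = (-1)² = 1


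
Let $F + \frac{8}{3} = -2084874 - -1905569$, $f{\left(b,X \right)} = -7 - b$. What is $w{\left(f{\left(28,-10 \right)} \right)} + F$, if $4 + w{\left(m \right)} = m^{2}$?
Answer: $- \frac{534260}{3} \approx -1.7809 \cdot 10^{5}$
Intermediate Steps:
$F = - \frac{537923}{3}$ ($F = - \frac{8}{3} - 179305 = - \frac{537923}{3} \approx -1.7931 \cdot 10^{5}$)
$w{\left(m \right)} = -4 + m^{2}$
$w{\left(f{\left(28,-10 \right)} \right)} + F = \left(-4 + \left(-7 - 28\right)^{2}\right) - \frac{537923}{3} = \left(-4 + \left(-35\right)^{2}\right) - \frac{537923}{3} = \left(-4 + 1225\right) - \frac{537923}{3} = 1221 - \frac{537923}{3} = - \frac{534260}{3}$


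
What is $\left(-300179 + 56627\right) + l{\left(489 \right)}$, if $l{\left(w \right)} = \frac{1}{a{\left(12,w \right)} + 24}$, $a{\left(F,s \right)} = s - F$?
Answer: $- \frac{122019551}{501} \approx -2.4355 \cdot 10^{5}$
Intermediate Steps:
$l{\left(w \right)} = \frac{1}{12 + w}$ ($l{\left(w \right)} = \frac{1}{\left(w - 12\right) + 24} = \frac{1}{\left(-12 + w\right) + 24} = \frac{1}{12 + w}$)
$\left(-300179 + 56627\right) + l{\left(489 \right)} = \left(-300179 + 56627\right) + \frac{1}{12 + 489} = -243552 + \frac{1}{501} = - \frac{122019551}{501}$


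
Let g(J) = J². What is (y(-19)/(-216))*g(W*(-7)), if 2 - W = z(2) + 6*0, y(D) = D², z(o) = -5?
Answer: -866761/216 ≈ -4012.8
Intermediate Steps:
W = 7 (W = 2 - (-5 + 6*0) = 2 - (-5 + 0) = 2 - 1*(-5) = 2 + 5 = 7)
(y(-19)/(-216))*g(W*(-7)) = ((-19)²/(-216))*(7*(-7))² = (361*(-1/216))*(-49)² = -361/216*2401 = -866761/216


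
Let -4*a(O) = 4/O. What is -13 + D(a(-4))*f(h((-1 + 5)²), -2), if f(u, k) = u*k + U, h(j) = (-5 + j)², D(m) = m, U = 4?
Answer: -145/2 ≈ -72.500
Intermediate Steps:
a(O) = -1/O
f(u, k) = 4 + k*u (f(u, k) = u*k + 4 = k*u + 4 = 4 + k*u)
-13 + D(a(-4))*f(h((-1 + 5)²), -2) = -13 + (-1/(-4))*(4 - 2*(-5 + (-1 + 5)²)²) = -13 + (-1*(-¼))*(4 - 2*(-5 + 4²)²) = -13 + (4 - 2*(-5 + 16)²)/4 = -13 + (4 - 2*11²)/4 = -13 + (4 - 2*121)/4 = -13 + (4 - 242)/4 = -13 + (¼)*(-238) = -13 - 119/2 = -145/2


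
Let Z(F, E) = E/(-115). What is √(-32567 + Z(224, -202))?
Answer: I*√430675345/115 ≈ 180.46*I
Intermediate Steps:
Z(F, E) = -E/115 (Z(F, E) = E*(-1/115) = -E/115)
√(-32567 + Z(224, -202)) = √(-32567 - 1/115*(-202)) = √(-32567 + 202/115) = √(-3745003/115) = I*√430675345/115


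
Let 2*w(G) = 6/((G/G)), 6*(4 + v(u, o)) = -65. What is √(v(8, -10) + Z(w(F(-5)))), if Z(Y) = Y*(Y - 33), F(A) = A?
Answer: I*√3774/6 ≈ 10.239*I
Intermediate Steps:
v(u, o) = -89/6 (v(u, o) = -4 + (⅙)*(-65) = -4 - 65/6 = -89/6)
w(G) = 3 (w(G) = (6/((G/G)))/2 = (6/1)/2 = (6*1)/2 = (½)*6 = 3)
Z(Y) = Y*(-33 + Y)
√(v(8, -10) + Z(w(F(-5)))) = √(-89/6 + 3*(-33 + 3)) = √(-89/6 + 3*(-30)) = √(-89/6 - 90) = √(-629/6) = I*√3774/6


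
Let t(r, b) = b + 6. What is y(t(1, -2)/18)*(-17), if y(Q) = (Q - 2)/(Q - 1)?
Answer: -272/7 ≈ -38.857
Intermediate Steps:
t(r, b) = 6 + b
y(Q) = (-2 + Q)/(-1 + Q)
y(t(1, -2)/18)*(-17) = ((-2 + (6 - 2)/18)/(-1 + (6 - 2)/18))*(-17) = ((-2 + 4*(1/18))/(-1 + 4*(1/18)))*(-17) = ((-2 + 2/9)/(-1 + 2/9))*(-17) = (-16/9/(-7/9))*(-17) = -9/7*(-16/9)*(-17) = (16/7)*(-17) = -272/7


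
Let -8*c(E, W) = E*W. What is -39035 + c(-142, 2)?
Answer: -77999/2 ≈ -39000.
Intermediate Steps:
c(E, W) = -E*W/8
-39035 + c(-142, 2) = -39035 - ⅛*(-142)*2 = -39035 + 71/2 = -77999/2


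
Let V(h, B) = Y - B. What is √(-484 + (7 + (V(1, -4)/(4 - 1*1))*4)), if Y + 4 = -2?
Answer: I*√4317/3 ≈ 21.901*I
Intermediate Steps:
Y = -6 (Y = -4 - 2 = -6)
V(h, B) = -6 - B
√(-484 + (7 + (V(1, -4)/(4 - 1*1))*4)) = √(-484 + (7 + ((-6 - 1*(-4))/(4 - 1*1))*4)) = √(-484 + (7 + ((-6 + 4)/(4 - 1))*4)) = √(-484 + (7 - 2/3*4)) = √(-484 + (7 - 2*⅓*4)) = √(-484 + (7 - ⅔*4)) = √(-484 + (7 - 8/3)) = √(-484 + 13/3) = √(-1439/3) = I*√4317/3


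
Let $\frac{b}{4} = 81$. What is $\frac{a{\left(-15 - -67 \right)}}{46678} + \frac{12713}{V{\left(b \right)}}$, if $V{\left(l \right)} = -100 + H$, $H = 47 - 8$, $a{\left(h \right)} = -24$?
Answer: $- \frac{296709439}{1423679} \approx -208.41$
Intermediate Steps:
$b = 324$ ($b = 4 \cdot 81 = 324$)
$H = 39$
$V{\left(l \right)} = -61$ ($V{\left(l \right)} = -100 + 39 = -61$)
$\frac{a{\left(-15 - -67 \right)}}{46678} + \frac{12713}{V{\left(b \right)}} = - \frac{24}{46678} + \frac{12713}{-61} = \left(-24\right) \frac{1}{46678} + 12713 \left(- \frac{1}{61}\right) = - \frac{12}{23339} - \frac{12713}{61} = - \frac{296709439}{1423679}$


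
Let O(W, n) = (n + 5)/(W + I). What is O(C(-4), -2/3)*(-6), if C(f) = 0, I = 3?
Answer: -26/3 ≈ -8.6667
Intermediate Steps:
O(W, n) = (5 + n)/(3 + W) (O(W, n) = (n + 5)/(W + 3) = (5 + n)/(3 + W))
O(C(-4), -2/3)*(-6) = ((5 - 2/3)/(3 + 0))*(-6) = ((5 - 2*1/3)/3)*(-6) = ((5 - 2/3)/3)*(-6) = ((1/3)*(13/3))*(-6) = (13/9)*(-6) = -26/3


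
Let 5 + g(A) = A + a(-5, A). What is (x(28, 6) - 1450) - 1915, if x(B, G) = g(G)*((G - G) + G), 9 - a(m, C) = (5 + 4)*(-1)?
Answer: -3251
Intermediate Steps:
a(m, C) = 18 (a(m, C) = 9 - (5 + 4)*(-1) = 9 - 9*(-1) = 9 - 1*(-9) = 9 + 9 = 18)
g(A) = 13 + A (g(A) = -5 + (A + 18) = -5 + (18 + A) = 13 + A)
x(B, G) = G*(13 + G) (x(B, G) = (13 + G)*((G - G) + G) = (13 + G)*(0 + G) = (13 + G)*G = G*(13 + G))
(x(28, 6) - 1450) - 1915 = (6*(13 + 6) - 1450) - 1915 = (6*19 - 1450) - 1915 = (114 - 1450) - 1915 = -1336 - 1915 = -3251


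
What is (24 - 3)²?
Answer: 441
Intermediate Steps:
(24 - 3)² = 21² = 441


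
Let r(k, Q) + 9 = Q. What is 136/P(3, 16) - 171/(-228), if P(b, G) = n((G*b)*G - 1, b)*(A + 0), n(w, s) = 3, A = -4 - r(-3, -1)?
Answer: 299/36 ≈ 8.3056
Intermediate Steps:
r(k, Q) = -9 + Q
A = 6 (A = -4 - (-9 - 1) = -4 - 1*(-10) = -4 + 10 = 6)
P(b, G) = 18 (P(b, G) = 3*(6 + 0) = 3*6 = 18)
136/P(3, 16) - 171/(-228) = 136/18 - 171/(-228) = 136*(1/18) - 171*(-1/228) = 68/9 + ¾ = 299/36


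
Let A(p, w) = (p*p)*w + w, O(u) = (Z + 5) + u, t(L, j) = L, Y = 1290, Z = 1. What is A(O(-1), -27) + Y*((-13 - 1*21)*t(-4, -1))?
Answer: 174738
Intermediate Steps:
O(u) = 6 + u (O(u) = (1 + 5) + u = 6 + u)
A(p, w) = w + w*p**2 (A(p, w) = p**2*w + w = w*p**2 + w = w + w*p**2)
A(O(-1), -27) + Y*((-13 - 1*21)*t(-4, -1)) = -27*(1 + (6 - 1)**2) + 1290*((-13 - 1*21)*(-4)) = -27*(1 + 5**2) + 1290*((-13 - 21)*(-4)) = -27*(1 + 25) + 1290*(-34*(-4)) = -27*26 + 1290*136 = -702 + 175440 = 174738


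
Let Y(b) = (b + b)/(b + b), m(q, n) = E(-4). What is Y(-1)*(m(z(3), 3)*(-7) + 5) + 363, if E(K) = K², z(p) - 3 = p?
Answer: 256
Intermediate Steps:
z(p) = 3 + p
m(q, n) = 16 (m(q, n) = (-4)² = 16)
Y(b) = 1 (Y(b) = (2*b)/((2*b)) = (2*b)*(1/(2*b)) = 1)
Y(-1)*(m(z(3), 3)*(-7) + 5) + 363 = 1*(16*(-7) + 5) + 363 = 1*(-112 + 5) + 363 = 1*(-107) + 363 = -107 + 363 = 256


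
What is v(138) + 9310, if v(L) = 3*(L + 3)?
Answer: 9733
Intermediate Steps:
v(L) = 9 + 3*L (v(L) = 3*(3 + L) = 9 + 3*L)
v(138) + 9310 = (9 + 3*138) + 9310 = (9 + 414) + 9310 = 423 + 9310 = 9733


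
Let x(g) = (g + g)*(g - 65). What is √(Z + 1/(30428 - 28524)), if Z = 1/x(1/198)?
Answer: I*√197702187361/360332 ≈ 1.234*I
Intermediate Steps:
x(g) = 2*g*(-65 + g) (x(g) = (2*g)*(-65 + g) = 2*g*(-65 + g))
Z = -19602/12869 (Z = 1/(2*(-65 + 1/198)/198) = 1/(2*(1/198)*(-65 + 1/198)) = 1/(2*(1/198)*(-12869/198)) = 1/(-12869/19602) = -19602/12869 ≈ -1.5232)
√(Z + 1/(30428 - 28524)) = √(-19602/12869 + 1/(30428 - 28524)) = √(-19602/12869 + 1/1904) = √(-2194667/1441328) = I*√197702187361/360332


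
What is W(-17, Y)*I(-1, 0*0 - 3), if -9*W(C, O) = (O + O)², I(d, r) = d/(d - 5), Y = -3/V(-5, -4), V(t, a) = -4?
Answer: -1/24 ≈ -0.041667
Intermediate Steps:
Y = ¾ (Y = -3/(-4) = -3*(-¼) = ¾ ≈ 0.75000)
I(d, r) = d/(-5 + d)
W(C, O) = -4*O²/9 (W(C, O) = -(O + O)²/9 = -4*O²/9)
W(-17, Y)*I(-1, 0*0 - 3) = (-4*(¾)²/9)*(-1/(-5 - 1)) = (-4/9*9/16)*(-1/(-6)) = -(-1)*(-1)/(4*6) = -¼*⅙ = -1/24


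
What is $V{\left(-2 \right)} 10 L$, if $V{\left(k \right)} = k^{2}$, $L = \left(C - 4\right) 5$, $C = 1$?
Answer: $-600$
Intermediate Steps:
$L = -15$ ($L = \left(1 - 4\right) 5 = \left(-3\right) 5 = -15$)
$V{\left(-2 \right)} 10 L = \left(-2\right)^{2} \cdot 10 \left(-15\right) = 4 \cdot 10 \left(-15\right) = 40 \left(-15\right) = -600$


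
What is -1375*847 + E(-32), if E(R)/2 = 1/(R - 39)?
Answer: -82688377/71 ≈ -1.1646e+6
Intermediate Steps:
E(R) = 2/(-39 + R) (E(R) = 2/(R - 39) = 2/(-39 + R))
-1375*847 + E(-32) = -1375*847 + 2/(-39 - 32) = -1164625 + 2/(-71) = -1164625 + 2*(-1/71) = -1164625 - 2/71 = -82688377/71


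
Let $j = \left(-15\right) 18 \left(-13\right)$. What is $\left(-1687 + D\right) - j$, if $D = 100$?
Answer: $-5097$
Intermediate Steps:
$j = 3510$ ($j = \left(-270\right) \left(-13\right) = 3510$)
$\left(-1687 + D\right) - j = \left(-1687 + 100\right) - 3510 = -1587 - 3510 = -5097$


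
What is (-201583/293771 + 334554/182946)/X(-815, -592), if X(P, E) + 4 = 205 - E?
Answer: 10233909936/7103195647873 ≈ 0.0014407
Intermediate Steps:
X(P, E) = 201 - E (X(P, E) = -4 + (205 - E) = 201 - E)
(-201583/293771 + 334554/182946)/X(-815, -592) = (-201583/293771 + 334554/182946)/(201 - 1*(-592)) = (-201583*1/293771 + 334554*(1/182946))/(201 + 592) = (-201583/293771 + 55759/30491)/793 = (10233909936/8957371561)*(1/793) = 10233909936/7103195647873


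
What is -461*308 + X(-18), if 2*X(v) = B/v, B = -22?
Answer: -2555773/18 ≈ -1.4199e+5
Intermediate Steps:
X(v) = -11/v (X(v) = (-22/v)/2 = -11/v)
-461*308 + X(-18) = -461*308 - 11/(-18) = -141988 - 11*(-1/18) = -141988 + 11/18 = -2555773/18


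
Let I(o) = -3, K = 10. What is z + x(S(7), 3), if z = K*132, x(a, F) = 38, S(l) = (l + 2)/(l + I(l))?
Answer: 1358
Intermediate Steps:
S(l) = (2 + l)/(-3 + l) (S(l) = (l + 2)/(l - 3) = (2 + l)/(-3 + l))
z = 1320 (z = 10*132 = 1320)
z + x(S(7), 3) = 1320 + 38 = 1358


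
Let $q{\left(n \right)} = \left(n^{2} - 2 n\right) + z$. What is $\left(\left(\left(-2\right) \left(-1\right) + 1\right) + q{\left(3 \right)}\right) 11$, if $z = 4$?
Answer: $110$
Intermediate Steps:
$q{\left(n \right)} = 4 + n^{2} - 2 n$ ($q{\left(n \right)} = \left(n^{2} - 2 n\right) + 4 = 4 + n^{2} - 2 n$)
$\left(\left(\left(-2\right) \left(-1\right) + 1\right) + q{\left(3 \right)}\right) 11 = \left(\left(\left(-2\right) \left(-1\right) + 1\right) + \left(4 + 3^{2} - 6\right)\right) 11 = \left(\left(2 + 1\right) + \left(4 + 9 - 6\right)\right) 11 = \left(3 + 7\right) 11 = 10 \cdot 11 = 110$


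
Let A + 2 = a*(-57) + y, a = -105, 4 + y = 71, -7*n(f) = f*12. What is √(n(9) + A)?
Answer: √295694/7 ≈ 77.682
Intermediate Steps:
n(f) = -12*f/7 (n(f) = -f*12/7 = -12*f/7)
y = 67 (y = -4 + 71 = 67)
A = 6050 (A = -2 + (-105*(-57) + 67) = -2 + (5985 + 67) = -2 + 6052 = 6050)
√(n(9) + A) = √(-12/7*9 + 6050) = √(-108/7 + 6050) = √(42242/7) = √295694/7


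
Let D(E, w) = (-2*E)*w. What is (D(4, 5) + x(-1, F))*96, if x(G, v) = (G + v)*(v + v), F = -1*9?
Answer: 13440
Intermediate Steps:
D(E, w) = -2*E*w
F = -9
x(G, v) = 2*v*(G + v) (x(G, v) = (G + v)*(2*v) = 2*v*(G + v))
(D(4, 5) + x(-1, F))*96 = (-2*4*5 + 2*(-9)*(-1 - 9))*96 = (-40 + 2*(-9)*(-10))*96 = (-40 + 180)*96 = 140*96 = 13440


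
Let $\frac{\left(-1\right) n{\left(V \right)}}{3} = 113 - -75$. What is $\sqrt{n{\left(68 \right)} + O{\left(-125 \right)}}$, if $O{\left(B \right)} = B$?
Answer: $i \sqrt{689} \approx 26.249 i$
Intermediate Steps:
$n{\left(V \right)} = -564$ ($n{\left(V \right)} = - 3 \left(113 - -75\right) = - 3 \left(113 + 75\right) = \left(-3\right) 188 = -564$)
$\sqrt{n{\left(68 \right)} + O{\left(-125 \right)}} = \sqrt{-564 - 125} = \sqrt{-689} = i \sqrt{689}$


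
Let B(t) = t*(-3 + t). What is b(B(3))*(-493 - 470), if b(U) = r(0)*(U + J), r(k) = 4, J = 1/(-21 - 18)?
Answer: 1284/13 ≈ 98.769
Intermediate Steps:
J = -1/39 (J = 1/(-39) = -1/39 ≈ -0.025641)
b(U) = -4/39 + 4*U (b(U) = 4*(U - 1/39) = 4*(-1/39 + U) = -4/39 + 4*U)
b(B(3))*(-493 - 470) = (-4/39 + 4*(3*(-3 + 3)))*(-493 - 470) = (-4/39 + 4*(3*0))*(-963) = (-4/39 + 4*0)*(-963) = (-4/39 + 0)*(-963) = -4/39*(-963) = 1284/13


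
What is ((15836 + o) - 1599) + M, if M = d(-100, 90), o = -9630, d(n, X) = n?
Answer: 4507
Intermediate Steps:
M = -100
((15836 + o) - 1599) + M = ((15836 - 9630) - 1599) - 100 = (6206 - 1599) - 100 = 4607 - 100 = 4507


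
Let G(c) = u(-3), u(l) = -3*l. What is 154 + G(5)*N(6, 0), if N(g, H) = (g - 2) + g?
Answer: 244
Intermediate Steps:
N(g, H) = -2 + 2*g (N(g, H) = (-2 + g) + g = -2 + 2*g)
G(c) = 9 (G(c) = -3*(-3) = 9)
154 + G(5)*N(6, 0) = 154 + 9*(-2 + 2*6) = 154 + 9*(-2 + 12) = 154 + 9*10 = 154 + 90 = 244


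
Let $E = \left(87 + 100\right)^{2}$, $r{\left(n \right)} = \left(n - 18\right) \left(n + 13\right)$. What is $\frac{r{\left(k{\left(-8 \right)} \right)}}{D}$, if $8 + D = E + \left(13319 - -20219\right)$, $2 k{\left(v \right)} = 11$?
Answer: $- \frac{925}{273996} \approx -0.003376$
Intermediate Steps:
$k{\left(v \right)} = \frac{11}{2}$ ($k{\left(v \right)} = \frac{1}{2} \cdot 11 = \frac{11}{2}$)
$r{\left(n \right)} = \left(-18 + n\right) \left(13 + n\right)$
$E = 34969$ ($E = 187^{2} = 34969$)
$D = 68499$ ($D = -8 + \left(34969 + \left(13319 - -20219\right)\right) = -8 + \left(34969 + \left(13319 + 20219\right)\right) = -8 + \left(34969 + 33538\right) = -8 + 68507 = 68499$)
$\frac{r{\left(k{\left(-8 \right)} \right)}}{D} = \frac{-234 + \left(\frac{11}{2}\right)^{2} - \frac{55}{2}}{68499} = \left(-234 + \frac{121}{4} - \frac{55}{2}\right) \frac{1}{68499} = \left(- \frac{925}{4}\right) \frac{1}{68499} = - \frac{925}{273996}$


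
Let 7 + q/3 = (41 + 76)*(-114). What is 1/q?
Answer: -1/40035 ≈ -2.4978e-5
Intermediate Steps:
q = -40035 (q = -21 + 3*((41 + 76)*(-114)) = -21 + 3*(117*(-114)) = -21 + 3*(-13338) = -21 - 40014 = -40035)
1/q = 1/(-40035) = -1/40035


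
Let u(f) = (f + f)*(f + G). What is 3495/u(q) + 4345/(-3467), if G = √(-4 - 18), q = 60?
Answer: (-34760*√22 + 1277789*I)/(27736*(√22 - 60*I)) ≈ -0.77078 - 0.037716*I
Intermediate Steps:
G = I*√22 (G = √(-22) = I*√22 ≈ 4.6904*I)
u(f) = 2*f*(f + I*√22) (u(f) = (f + f)*(f + I*√22) = (2*f)*(f + I*√22) = 2*f*(f + I*√22))
3495/u(q) + 4345/(-3467) = 3495/((2*60*(60 + I*√22))) + 4345/(-3467) = 3495/(7200 + 120*I*√22) + 4345*(-1/3467) = 3495/(7200 + 120*I*√22) - 4345/3467 = -4345/3467 + 3495/(7200 + 120*I*√22)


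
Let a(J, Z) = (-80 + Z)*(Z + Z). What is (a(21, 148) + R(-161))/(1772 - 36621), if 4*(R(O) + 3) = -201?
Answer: -80299/139396 ≈ -0.57605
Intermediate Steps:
a(J, Z) = 2*Z*(-80 + Z) (a(J, Z) = (-80 + Z)*(2*Z) = 2*Z*(-80 + Z))
R(O) = -213/4 (R(O) = -3 + (¼)*(-201) = -3 - 201/4 = -213/4)
(a(21, 148) + R(-161))/(1772 - 36621) = (2*148*(-80 + 148) - 213/4)/(1772 - 36621) = (2*148*68 - 213/4)/(-34849) = (20128 - 213/4)*(-1/34849) = (80299/4)*(-1/34849) = -80299/139396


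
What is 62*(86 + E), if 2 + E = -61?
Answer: 1426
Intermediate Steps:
E = -63 (E = -2 - 61 = -63)
62*(86 + E) = 62*(86 - 63) = 62*23 = 1426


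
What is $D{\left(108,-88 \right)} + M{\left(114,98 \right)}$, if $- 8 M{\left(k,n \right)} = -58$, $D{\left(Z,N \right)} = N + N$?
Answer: $- \frac{675}{4} \approx -168.75$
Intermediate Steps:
$D{\left(Z,N \right)} = 2 N$
$M{\left(k,n \right)} = \frac{29}{4}$ ($M{\left(k,n \right)} = \left(- \frac{1}{8}\right) \left(-58\right) = \frac{29}{4}$)
$D{\left(108,-88 \right)} + M{\left(114,98 \right)} = 2 \left(-88\right) + \frac{29}{4} = -176 + \frac{29}{4} = - \frac{675}{4}$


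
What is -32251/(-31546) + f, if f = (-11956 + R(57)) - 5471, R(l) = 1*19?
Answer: -549120517/31546 ≈ -17407.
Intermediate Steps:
R(l) = 19
f = -17408 (f = (-11956 + 19) - 5471 = -11937 - 5471 = -17408)
-32251/(-31546) + f = -32251/(-31546) - 17408 = -32251*(-1/31546) - 17408 = 32251/31546 - 17408 = -549120517/31546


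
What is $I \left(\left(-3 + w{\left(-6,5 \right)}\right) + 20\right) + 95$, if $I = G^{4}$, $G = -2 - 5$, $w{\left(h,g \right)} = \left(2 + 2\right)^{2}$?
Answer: $79328$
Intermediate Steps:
$w{\left(h,g \right)} = 16$ ($w{\left(h,g \right)} = 4^{2} = 16$)
$G = -7$ ($G = -2 - 5 = -7$)
$I = 2401$ ($I = \left(-7\right)^{4} = 2401$)
$I \left(\left(-3 + w{\left(-6,5 \right)}\right) + 20\right) + 95 = 2401 \left(\left(-3 + 16\right) + 20\right) + 95 = 2401 \left(13 + 20\right) + 95 = 2401 \cdot 33 + 95 = 79233 + 95 = 79328$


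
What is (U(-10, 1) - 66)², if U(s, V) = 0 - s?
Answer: 3136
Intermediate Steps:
U(s, V) = -s
(U(-10, 1) - 66)² = (-1*(-10) - 66)² = (10 - 66)² = (-56)² = 3136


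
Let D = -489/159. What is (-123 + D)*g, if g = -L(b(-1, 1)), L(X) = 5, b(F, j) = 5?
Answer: 33410/53 ≈ 630.38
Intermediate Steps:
D = -163/53 (D = -489*1/159 = -163/53 ≈ -3.0755)
g = -5 (g = -1*5 = -5)
(-123 + D)*g = (-123 - 163/53)*(-5) = -6682/53*(-5) = 33410/53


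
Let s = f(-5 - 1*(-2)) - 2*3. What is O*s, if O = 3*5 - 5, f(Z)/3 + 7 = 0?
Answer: -270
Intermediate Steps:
f(Z) = -21 (f(Z) = -21 + 3*0 = -21 + 0 = -21)
O = 10 (O = 15 - 5 = 10)
s = -27 (s = -21 - 2*3 = -21 - 6 = -27)
O*s = 10*(-27) = -270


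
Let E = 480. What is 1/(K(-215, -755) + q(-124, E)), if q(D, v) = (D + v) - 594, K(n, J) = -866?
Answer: -1/1104 ≈ -0.00090580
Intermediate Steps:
q(D, v) = -594 + D + v
1/(K(-215, -755) + q(-124, E)) = 1/(-866 + (-594 - 124 + 480)) = 1/(-866 - 238) = 1/(-1104) = -1/1104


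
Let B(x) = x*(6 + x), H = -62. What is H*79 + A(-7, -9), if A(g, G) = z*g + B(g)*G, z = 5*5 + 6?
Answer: -5178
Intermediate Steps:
z = 31 (z = 25 + 6 = 31)
A(g, G) = 31*g + G*g*(6 + g) (A(g, G) = 31*g + (g*(6 + g))*G = 31*g + G*g*(6 + g))
H*79 + A(-7, -9) = -62*79 - 7*(31 - 9*(6 - 7)) = -4898 - 7*(31 - 9*(-1)) = -4898 - 7*(31 + 9) = -4898 - 7*40 = -4898 - 280 = -5178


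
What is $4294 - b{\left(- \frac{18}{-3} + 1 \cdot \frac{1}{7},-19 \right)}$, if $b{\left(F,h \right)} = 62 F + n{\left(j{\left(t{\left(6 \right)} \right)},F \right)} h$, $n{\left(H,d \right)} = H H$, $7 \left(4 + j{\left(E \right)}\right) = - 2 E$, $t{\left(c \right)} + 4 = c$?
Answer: $\frac{211200}{49} \approx 4310.2$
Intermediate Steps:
$t{\left(c \right)} = -4 + c$
$j{\left(E \right)} = -4 - \frac{2 E}{7}$ ($j{\left(E \right)} = -4 + \frac{\left(-2\right) E}{7} = -4 - \frac{2 E}{7}$)
$n{\left(H,d \right)} = H^{2}$
$b{\left(F,h \right)} = 62 F + \frac{1024 h}{49}$ ($b{\left(F,h \right)} = 62 F + \left(-4 - \frac{2 \left(-4 + 6\right)}{7}\right)^{2} h = 62 F + \left(-4 - \frac{4}{7}\right)^{2} h = 62 F + \left(- \frac{32}{7}\right)^{2} h = 62 F + \frac{1024 h}{49}$)
$4294 - b{\left(- \frac{18}{-3} + 1 \cdot \frac{1}{7},-19 \right)} = 4294 - \left(62 \left(- \frac{18}{-3} + 1 \cdot \frac{1}{7}\right) + \frac{1024}{49} \left(-19\right)\right) = 4294 - \left(62 \left(\left(-18\right) \left(- \frac{1}{3}\right) + 1 \cdot \frac{1}{7}\right) - \frac{19456}{49}\right) = 4294 - \left(62 \left(6 + \frac{1}{7}\right) - \frac{19456}{49}\right) = 4294 - \left(62 \cdot \frac{43}{7} - \frac{19456}{49}\right) = 4294 - \left(\frac{2666}{7} - \frac{19456}{49}\right) = 4294 - - \frac{794}{49} = 4294 + \frac{794}{49} = \frac{211200}{49}$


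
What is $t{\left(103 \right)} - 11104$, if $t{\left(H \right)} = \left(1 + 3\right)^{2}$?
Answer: $-11088$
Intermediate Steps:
$t{\left(H \right)} = 16$ ($t{\left(H \right)} = 4^{2} = 16$)
$t{\left(103 \right)} - 11104 = 16 - 11104 = -11088$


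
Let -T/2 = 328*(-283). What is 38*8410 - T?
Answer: 133932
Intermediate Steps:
T = 185648 (T = -656*(-283) = -2*(-92824) = 185648)
38*8410 - T = 38*8410 - 1*185648 = 319580 - 185648 = 133932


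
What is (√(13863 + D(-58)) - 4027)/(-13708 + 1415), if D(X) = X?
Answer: 4027/12293 - √13805/12293 ≈ 0.31803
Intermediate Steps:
(√(13863 + D(-58)) - 4027)/(-13708 + 1415) = (√(13863 - 58) - 4027)/(-13708 + 1415) = (√13805 - 4027)/(-12293) = (-4027 + √13805)*(-1/12293) = 4027/12293 - √13805/12293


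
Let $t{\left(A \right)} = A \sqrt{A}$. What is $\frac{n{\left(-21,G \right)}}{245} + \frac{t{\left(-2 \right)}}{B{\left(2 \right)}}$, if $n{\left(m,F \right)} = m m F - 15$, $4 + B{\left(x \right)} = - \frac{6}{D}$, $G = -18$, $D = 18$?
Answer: $- \frac{7953}{245} + \frac{6 i \sqrt{2}}{13} \approx -32.461 + 0.65271 i$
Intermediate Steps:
$B{\left(x \right)} = - \frac{13}{3}$ ($B{\left(x \right)} = -4 - \frac{6}{18} = -4 - \frac{1}{3} = - \frac{13}{3}$)
$t{\left(A \right)} = A^{\frac{3}{2}}$
$n{\left(m,F \right)} = -15 + F m^{2}$ ($n{\left(m,F \right)} = m^{2} F - 15 = F m^{2} - 15 = -15 + F m^{2}$)
$\frac{n{\left(-21,G \right)}}{245} + \frac{t{\left(-2 \right)}}{B{\left(2 \right)}} = \frac{-15 - 18 \left(-21\right)^{2}}{245} + \frac{\left(-2\right)^{\frac{3}{2}}}{- \frac{13}{3}} = \left(-15 - 7938\right) \frac{1}{245} + - 2 i \sqrt{2} \left(- \frac{3}{13}\right) = \left(-15 - 7938\right) \frac{1}{245} + \frac{6 i \sqrt{2}}{13} = \left(-7953\right) \frac{1}{245} + \frac{6 i \sqrt{2}}{13} = - \frac{7953}{245} + \frac{6 i \sqrt{2}}{13}$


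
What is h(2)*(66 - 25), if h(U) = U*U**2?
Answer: 328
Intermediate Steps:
h(U) = U**3
h(2)*(66 - 25) = 2**3*(66 - 25) = 8*41 = 328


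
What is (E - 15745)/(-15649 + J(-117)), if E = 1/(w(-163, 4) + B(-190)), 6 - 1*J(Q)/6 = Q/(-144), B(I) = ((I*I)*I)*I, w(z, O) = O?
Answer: 41038083025958/40706741882443 ≈ 1.0081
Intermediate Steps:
B(I) = I**4 (B(I) = (I**2*I)*I = I**3*I = I**4)
J(Q) = 36 + Q/24 (J(Q) = 36 - 6*Q/(-144) = 36 - 6*Q*(-1)/144 = 36 - (-1)*Q/24 = 36 + Q/24)
E = 1/1303210004 (E = 1/(4 + (-190)**4) = 1/(4 + 1303210000) = 1/1303210004 ≈ 7.6734e-10)
(E - 15745)/(-15649 + J(-117)) = (1/1303210004 - 15745)/(-15649 + (36 + (1/24)*(-117))) = -20519041512979/(1303210004*(-15649 + (36 - 39/8))) = -20519041512979/(1303210004*(-15649 + 249/8)) = -20519041512979/(1303210004*(-124943/8)) = -20519041512979/1303210004*(-8/124943) = 41038083025958/40706741882443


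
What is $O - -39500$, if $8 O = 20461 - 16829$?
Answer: $39954$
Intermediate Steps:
$O = 454$ ($O = \frac{20461 - 16829}{8} = \frac{1}{8} \cdot 3632 = 454$)
$O - -39500 = 454 - -39500 = 454 + 39500 = 39954$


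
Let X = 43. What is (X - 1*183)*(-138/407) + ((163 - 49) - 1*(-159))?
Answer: 130431/407 ≈ 320.47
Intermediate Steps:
(X - 1*183)*(-138/407) + ((163 - 49) - 1*(-159)) = (43 - 1*183)*(-138/407) + ((163 - 49) - 1*(-159)) = (43 - 183)*(-138*1/407) + (114 + 159) = -140*(-138/407) + 273 = 19320/407 + 273 = 130431/407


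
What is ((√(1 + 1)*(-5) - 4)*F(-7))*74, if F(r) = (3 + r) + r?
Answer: 3256 + 4070*√2 ≈ 9011.8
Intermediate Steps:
F(r) = 3 + 2*r
((√(1 + 1)*(-5) - 4)*F(-7))*74 = ((√(1 + 1)*(-5) - 4)*(3 + 2*(-7)))*74 = ((√2*(-5) - 4)*(3 - 14))*74 = ((-5*√2 - 4)*(-11))*74 = ((-4 - 5*√2)*(-11))*74 = (44 + 55*√2)*74 = 3256 + 4070*√2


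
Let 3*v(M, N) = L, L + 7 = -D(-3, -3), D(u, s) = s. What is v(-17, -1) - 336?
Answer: -1012/3 ≈ -337.33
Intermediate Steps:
L = -4 (L = -7 - 1*(-3) = -7 + 3 = -4)
v(M, N) = -4/3 (v(M, N) = (⅓)*(-4) = -4/3)
v(-17, -1) - 336 = -4/3 - 336 = -1012/3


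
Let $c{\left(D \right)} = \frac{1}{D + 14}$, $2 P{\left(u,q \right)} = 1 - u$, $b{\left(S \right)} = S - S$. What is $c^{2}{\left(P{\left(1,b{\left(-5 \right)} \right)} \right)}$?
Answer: $\frac{1}{196} \approx 0.005102$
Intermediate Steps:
$b{\left(S \right)} = 0$
$P{\left(u,q \right)} = \frac{1}{2} - \frac{u}{2}$ ($P{\left(u,q \right)} = \frac{1 - u}{2} = \frac{1}{2} - \frac{u}{2}$)
$c{\left(D \right)} = \frac{1}{14 + D}$
$c^{2}{\left(P{\left(1,b{\left(-5 \right)} \right)} \right)} = \left(\frac{1}{14 + \left(\frac{1}{2} - \frac{1}{2}\right)}\right)^{2} = \left(\frac{1}{14 + 0}\right)^{2} = \left(\frac{1}{14}\right)^{2} = \frac{1}{196}$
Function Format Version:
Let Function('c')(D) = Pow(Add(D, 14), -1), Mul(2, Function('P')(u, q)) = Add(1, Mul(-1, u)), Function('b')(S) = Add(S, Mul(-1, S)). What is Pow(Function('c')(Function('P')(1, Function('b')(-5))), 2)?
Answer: Rational(1, 196) ≈ 0.0051020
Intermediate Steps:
Function('b')(S) = 0
Function('P')(u, q) = Add(Rational(1, 2), Mul(Rational(-1, 2), u)) (Function('P')(u, q) = Mul(Rational(1, 2), Add(1, Mul(-1, u))) = Add(Rational(1, 2), Mul(Rational(-1, 2), u)))
Function('c')(D) = Pow(Add(14, D), -1)
Pow(Function('c')(Function('P')(1, Function('b')(-5))), 2) = Pow(Pow(Add(14, Add(Rational(1, 2), Mul(Rational(-1, 2), 1))), -1), 2) = Pow(Pow(Add(14, Add(Rational(1, 2), Rational(-1, 2))), -1), 2) = Pow(Pow(Add(14, 0), -1), 2) = Pow(Pow(14, -1), 2) = Pow(Rational(1, 14), 2) = Rational(1, 196)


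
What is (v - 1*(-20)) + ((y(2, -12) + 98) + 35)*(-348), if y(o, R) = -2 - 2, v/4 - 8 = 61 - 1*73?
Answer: -44888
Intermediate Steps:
v = -16 (v = 32 + 4*(61 - 1*73) = 32 + 4*(61 - 73) = 32 + 4*(-12) = 32 - 48 = -16)
y(o, R) = -4
(v - 1*(-20)) + ((y(2, -12) + 98) + 35)*(-348) = (-16 - 1*(-20)) + ((-4 + 98) + 35)*(-348) = (-16 + 20) + (94 + 35)*(-348) = 4 + 129*(-348) = 4 - 44892 = -44888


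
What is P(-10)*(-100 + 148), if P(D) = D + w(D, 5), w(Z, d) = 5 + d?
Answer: 0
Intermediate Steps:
P(D) = 10 + D (P(D) = D + (5 + 5) = D + 10 = 10 + D)
P(-10)*(-100 + 148) = (10 - 10)*(-100 + 148) = 0*48 = 0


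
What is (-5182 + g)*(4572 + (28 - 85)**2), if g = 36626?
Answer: 245923524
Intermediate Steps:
(-5182 + g)*(4572 + (28 - 85)**2) = (-5182 + 36626)*(4572 + (28 - 85)**2) = 31444*(4572 + (-57)**2) = 31444*(4572 + 3249) = 31444*7821 = 245923524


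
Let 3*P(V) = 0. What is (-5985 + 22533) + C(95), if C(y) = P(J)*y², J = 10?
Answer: 16548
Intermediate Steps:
P(V) = 0 (P(V) = (⅓)*0 = 0)
C(y) = 0 (C(y) = 0*y² = 0)
(-5985 + 22533) + C(95) = (-5985 + 22533) + 0 = 16548 + 0 = 16548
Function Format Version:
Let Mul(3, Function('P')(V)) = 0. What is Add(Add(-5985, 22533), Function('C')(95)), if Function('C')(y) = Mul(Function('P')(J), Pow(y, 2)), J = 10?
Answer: 16548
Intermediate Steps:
Function('P')(V) = 0 (Function('P')(V) = Mul(Rational(1, 3), 0) = 0)
Function('C')(y) = 0 (Function('C')(y) = Mul(0, Pow(y, 2)) = 0)
Add(Add(-5985, 22533), Function('C')(95)) = Add(Add(-5985, 22533), 0) = Add(16548, 0) = 16548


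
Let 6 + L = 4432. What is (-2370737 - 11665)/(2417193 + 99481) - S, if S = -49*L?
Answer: 272899387337/1258337 ≈ 2.1687e+5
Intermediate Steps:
L = 4426 (L = -6 + 4432 = 4426)
S = -216874 (S = -49*4426 = -216874)
(-2370737 - 11665)/(2417193 + 99481) - S = (-2370737 - 11665)/(2417193 + 99481) - 1*(-216874) = -2382402/2516674 + 216874 = -2382402*1/2516674 + 216874 = -1191201/1258337 + 216874 = 272899387337/1258337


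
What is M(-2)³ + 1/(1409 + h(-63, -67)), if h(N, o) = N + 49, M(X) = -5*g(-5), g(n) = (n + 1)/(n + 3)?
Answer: -1394999/1395 ≈ -1000.0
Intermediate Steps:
g(n) = (1 + n)/(3 + n)
M(X) = -10 (M(X) = -5*(1 - 5)/(3 - 5) = -5*(-4)/(-2) = -(-5)*(-4)/2 = -5*2 = -10)
h(N, o) = 49 + N
M(-2)³ + 1/(1409 + h(-63, -67)) = (-10)³ + 1/(1409 + (49 - 63)) = -1000 + 1/(1409 - 14) = -1000 + 1/1395 = -1394999/1395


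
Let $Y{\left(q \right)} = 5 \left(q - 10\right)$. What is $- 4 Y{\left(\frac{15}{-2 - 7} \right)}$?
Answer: $\frac{700}{3} \approx 233.33$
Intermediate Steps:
$Y{\left(q \right)} = -50 + 5 q$ ($Y{\left(q \right)} = 5 \left(-10 + q\right) = -50 + 5 q$)
$- 4 Y{\left(\frac{15}{-2 - 7} \right)} = - 4 \left(-50 + 5 \frac{15}{-2 - 7}\right) = - 4 \left(-50 + 5 \frac{15}{-9}\right) = - 4 \left(-50 + 5 \cdot 15 \left(- \frac{1}{9}\right)\right) = - 4 \left(-50 + 5 \left(- \frac{5}{3}\right)\right) = - 4 \left(-50 - \frac{25}{3}\right) = \left(-4\right) \left(- \frac{175}{3}\right) = \frac{700}{3}$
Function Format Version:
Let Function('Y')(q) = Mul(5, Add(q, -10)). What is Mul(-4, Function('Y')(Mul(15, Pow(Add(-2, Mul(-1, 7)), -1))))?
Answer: Rational(700, 3) ≈ 233.33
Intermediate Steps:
Function('Y')(q) = Add(-50, Mul(5, q)) (Function('Y')(q) = Mul(5, Add(-10, q)) = Add(-50, Mul(5, q)))
Mul(-4, Function('Y')(Mul(15, Pow(Add(-2, Mul(-1, 7)), -1)))) = Mul(-4, Add(-50, Mul(5, Mul(15, Pow(Add(-2, Mul(-1, 7)), -1))))) = Mul(-4, Add(-50, Mul(5, Mul(15, Pow(Add(-2, -7), -1))))) = Mul(-4, Add(-50, Mul(5, Mul(15, Pow(-9, -1))))) = Mul(-4, Add(-50, Mul(5, Mul(15, Rational(-1, 9))))) = Mul(-4, Add(-50, Mul(5, Rational(-5, 3)))) = Mul(-4, Add(-50, Rational(-25, 3))) = Mul(-4, Rational(-175, 3)) = Rational(700, 3)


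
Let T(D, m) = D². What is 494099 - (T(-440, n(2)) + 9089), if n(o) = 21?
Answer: 291410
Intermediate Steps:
494099 - (T(-440, n(2)) + 9089) = 494099 - ((-440)² + 9089) = 494099 - (193600 + 9089) = 494099 - 1*202689 = 494099 - 202689 = 291410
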